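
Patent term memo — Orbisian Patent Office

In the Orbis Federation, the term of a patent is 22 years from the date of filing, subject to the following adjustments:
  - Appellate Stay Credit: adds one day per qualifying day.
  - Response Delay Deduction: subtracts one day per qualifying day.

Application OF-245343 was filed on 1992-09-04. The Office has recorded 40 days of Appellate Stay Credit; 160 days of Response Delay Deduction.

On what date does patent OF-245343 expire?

Base term: filing date + 22 years → 4 September 2014.
Appellate Stay Credit: +40 days → 14 October 2014.
Response Delay Deduction: −160 days → 7 May 2014.

2014-05-07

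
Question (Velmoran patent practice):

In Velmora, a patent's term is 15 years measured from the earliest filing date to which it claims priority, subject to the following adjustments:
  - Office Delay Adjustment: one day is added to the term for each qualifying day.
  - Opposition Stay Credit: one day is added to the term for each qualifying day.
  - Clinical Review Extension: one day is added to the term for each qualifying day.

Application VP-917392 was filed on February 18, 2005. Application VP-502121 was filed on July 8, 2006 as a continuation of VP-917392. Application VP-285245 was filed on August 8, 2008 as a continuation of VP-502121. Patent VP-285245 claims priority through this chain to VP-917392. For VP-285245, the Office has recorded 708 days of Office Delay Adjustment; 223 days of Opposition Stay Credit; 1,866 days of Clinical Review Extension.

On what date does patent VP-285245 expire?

2027-10-16

Earliest priority filing: 18 February 2005.
Base term: 18 February 2005 + 15 years → 18 February 2020.
Office Delay Adjustment: +708 days → 26 January 2022.
Opposition Stay Credit: +223 days → 6 September 2022.
Clinical Review Extension: +1866 days → 16 October 2027.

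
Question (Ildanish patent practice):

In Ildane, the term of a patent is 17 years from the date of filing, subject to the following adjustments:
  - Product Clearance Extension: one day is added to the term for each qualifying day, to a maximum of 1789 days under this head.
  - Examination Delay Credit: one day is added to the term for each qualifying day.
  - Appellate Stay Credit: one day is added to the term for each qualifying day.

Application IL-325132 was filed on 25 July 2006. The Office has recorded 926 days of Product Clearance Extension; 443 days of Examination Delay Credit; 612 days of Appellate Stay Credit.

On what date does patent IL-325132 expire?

Base term: filing date + 17 years → 25 July 2023.
Product Clearance Extension: 926 days (within the 1789-day cap) → +926 days → 5 February 2026.
Examination Delay Credit: +443 days → 24 April 2027.
Appellate Stay Credit: +612 days → 26 December 2028.

2028-12-26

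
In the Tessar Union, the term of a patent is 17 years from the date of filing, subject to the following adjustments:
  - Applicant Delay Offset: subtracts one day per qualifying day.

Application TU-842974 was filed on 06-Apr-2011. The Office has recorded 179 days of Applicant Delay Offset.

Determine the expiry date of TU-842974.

2027-10-10

Base term: filing date + 17 years → 6 April 2028.
Applicant Delay Offset: −179 days → 10 October 2027.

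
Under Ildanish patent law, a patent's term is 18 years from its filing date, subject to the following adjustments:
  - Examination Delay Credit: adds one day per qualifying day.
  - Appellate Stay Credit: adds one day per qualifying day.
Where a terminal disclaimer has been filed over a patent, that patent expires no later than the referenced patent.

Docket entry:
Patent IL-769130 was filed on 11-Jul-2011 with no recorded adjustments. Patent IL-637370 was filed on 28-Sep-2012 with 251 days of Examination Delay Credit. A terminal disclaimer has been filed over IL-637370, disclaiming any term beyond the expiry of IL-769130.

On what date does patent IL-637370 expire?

Natural term of IL-637370:
  Base: filing + 18 years → 28 September 2030.
  Examination Delay Credit: +251 days → 6 June 2031.
Expiry of referenced patent IL-769130:
  Base: filing + 18 years → 11 July 2029.
Terminal disclaimer: IL-637370 expires on the earlier of 6 June 2031 and 11 July 2029.

July 11, 2029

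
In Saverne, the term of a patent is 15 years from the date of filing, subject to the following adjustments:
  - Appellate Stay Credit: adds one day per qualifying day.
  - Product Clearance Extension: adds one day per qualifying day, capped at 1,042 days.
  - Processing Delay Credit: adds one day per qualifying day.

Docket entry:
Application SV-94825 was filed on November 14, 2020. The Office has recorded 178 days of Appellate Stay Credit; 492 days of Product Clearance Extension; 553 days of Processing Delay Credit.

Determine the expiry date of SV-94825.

Base term: filing date + 15 years → 14 November 2035.
Appellate Stay Credit: +178 days → 10 May 2036.
Product Clearance Extension: 492 days (within the 1042-day cap) → +492 days → 14 September 2037.
Processing Delay Credit: +553 days → 21 March 2039.

March 21, 2039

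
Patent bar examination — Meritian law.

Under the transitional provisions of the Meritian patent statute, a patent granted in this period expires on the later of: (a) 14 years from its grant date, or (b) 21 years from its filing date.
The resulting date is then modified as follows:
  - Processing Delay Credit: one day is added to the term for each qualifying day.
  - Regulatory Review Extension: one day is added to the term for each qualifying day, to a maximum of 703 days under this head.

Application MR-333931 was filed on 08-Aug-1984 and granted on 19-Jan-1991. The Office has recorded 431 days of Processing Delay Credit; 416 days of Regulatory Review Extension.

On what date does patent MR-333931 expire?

(a) grant + 14 years → 19 January 2005.
(b) filing + 21 years → 8 August 2005.
Later of the two: 8 August 2005.
Processing Delay Credit: +431 days → 13 October 2006.
Regulatory Review Extension: 416 days (within the 703-day cap) → +416 days → 3 December 2007.

December 3, 2007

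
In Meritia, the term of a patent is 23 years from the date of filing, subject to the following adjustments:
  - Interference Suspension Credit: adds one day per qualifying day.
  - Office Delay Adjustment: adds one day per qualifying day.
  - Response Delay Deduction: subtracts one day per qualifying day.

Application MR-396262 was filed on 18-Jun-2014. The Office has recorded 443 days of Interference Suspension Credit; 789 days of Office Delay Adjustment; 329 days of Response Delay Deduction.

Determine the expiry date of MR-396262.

December 8, 2039

Base term: filing date + 23 years → 18 June 2037.
Interference Suspension Credit: +443 days → 4 September 2038.
Office Delay Adjustment: +789 days → 1 November 2040.
Response Delay Deduction: −329 days → 8 December 2039.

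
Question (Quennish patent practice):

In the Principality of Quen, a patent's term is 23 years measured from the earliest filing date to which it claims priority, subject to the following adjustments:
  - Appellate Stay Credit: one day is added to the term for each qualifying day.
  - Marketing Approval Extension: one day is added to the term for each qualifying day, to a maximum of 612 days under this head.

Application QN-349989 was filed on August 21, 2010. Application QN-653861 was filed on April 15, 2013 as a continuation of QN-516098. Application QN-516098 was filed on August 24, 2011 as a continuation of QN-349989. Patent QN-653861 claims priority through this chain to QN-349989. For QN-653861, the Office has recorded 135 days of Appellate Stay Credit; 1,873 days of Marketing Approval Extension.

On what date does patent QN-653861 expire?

Earliest priority filing: 21 August 2010.
Base term: 21 August 2010 + 23 years → 21 August 2033.
Appellate Stay Credit: +135 days → 3 January 2034.
Marketing Approval Extension: 1873 days claimed exceeds the 612-day cap, so +612 days → 7 September 2035.

September 7, 2035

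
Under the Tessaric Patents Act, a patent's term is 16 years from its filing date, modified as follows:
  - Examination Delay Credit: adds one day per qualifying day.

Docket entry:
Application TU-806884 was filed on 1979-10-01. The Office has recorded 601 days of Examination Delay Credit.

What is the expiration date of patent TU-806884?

Base term: filing date + 16 years → 1 October 1995.
Examination Delay Credit: +601 days → 24 May 1997.

May 24, 1997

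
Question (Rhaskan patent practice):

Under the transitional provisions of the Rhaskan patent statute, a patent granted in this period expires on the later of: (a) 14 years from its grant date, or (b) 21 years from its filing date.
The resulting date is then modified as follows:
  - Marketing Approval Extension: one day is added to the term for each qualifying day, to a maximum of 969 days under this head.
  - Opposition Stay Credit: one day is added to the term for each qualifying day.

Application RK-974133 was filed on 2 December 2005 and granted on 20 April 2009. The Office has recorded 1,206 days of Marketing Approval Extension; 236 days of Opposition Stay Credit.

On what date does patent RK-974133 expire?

2030-03-21

(a) grant + 14 years → 20 April 2023.
(b) filing + 21 years → 2 December 2026.
Later of the two: 2 December 2026.
Marketing Approval Extension: 1206 days claimed exceeds the 969-day cap, so +969 days → 28 July 2029.
Opposition Stay Credit: +236 days → 21 March 2030.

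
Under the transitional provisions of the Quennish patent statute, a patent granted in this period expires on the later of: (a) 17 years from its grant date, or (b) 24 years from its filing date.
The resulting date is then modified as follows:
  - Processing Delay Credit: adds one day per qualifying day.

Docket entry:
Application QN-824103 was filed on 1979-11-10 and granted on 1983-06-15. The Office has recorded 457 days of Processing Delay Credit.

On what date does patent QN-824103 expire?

(a) grant + 17 years → 15 June 2000.
(b) filing + 24 years → 10 November 2003.
Later of the two: 10 November 2003.
Processing Delay Credit: +457 days → 9 February 2005.

2005-02-09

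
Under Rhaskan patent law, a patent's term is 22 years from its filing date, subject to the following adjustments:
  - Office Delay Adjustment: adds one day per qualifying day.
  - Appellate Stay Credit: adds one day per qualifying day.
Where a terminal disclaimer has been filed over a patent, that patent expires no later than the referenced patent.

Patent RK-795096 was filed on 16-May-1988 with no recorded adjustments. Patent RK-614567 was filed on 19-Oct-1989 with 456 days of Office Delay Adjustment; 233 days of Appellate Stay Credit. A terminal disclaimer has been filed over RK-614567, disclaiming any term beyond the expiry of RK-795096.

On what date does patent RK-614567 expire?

Natural term of RK-614567:
  Base: filing + 22 years → 19 October 2011.
  Office Delay Adjustment: +456 days → 17 January 2013.
  Appellate Stay Credit: +233 days → 7 September 2013.
Expiry of referenced patent RK-795096:
  Base: filing + 22 years → 16 May 2010.
Terminal disclaimer: RK-614567 expires on the earlier of 7 September 2013 and 16 May 2010.

2010-05-16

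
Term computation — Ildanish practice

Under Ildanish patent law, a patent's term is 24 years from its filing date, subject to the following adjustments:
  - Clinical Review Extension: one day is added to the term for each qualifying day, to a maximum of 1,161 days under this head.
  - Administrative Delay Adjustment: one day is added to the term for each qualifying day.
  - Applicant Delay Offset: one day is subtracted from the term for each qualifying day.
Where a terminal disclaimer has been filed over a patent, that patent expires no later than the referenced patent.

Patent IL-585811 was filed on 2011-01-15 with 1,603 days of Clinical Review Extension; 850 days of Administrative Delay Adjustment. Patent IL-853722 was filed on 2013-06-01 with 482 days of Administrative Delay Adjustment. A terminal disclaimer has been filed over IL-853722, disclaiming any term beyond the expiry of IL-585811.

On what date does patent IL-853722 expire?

September 26, 2038

Natural term of IL-853722:
  Base: filing + 24 years → 1 June 2037.
  Administrative Delay Adjustment: +482 days → 26 September 2038.
Expiry of referenced patent IL-585811:
  Base: filing + 24 years → 15 January 2035.
  Clinical Review Extension: 1603 days claimed exceeds the 1161-day cap, so +1161 days → 21 March 2038.
  Administrative Delay Adjustment: +850 days → 18 July 2040.
Terminal disclaimer: IL-853722 expires on the earlier of 26 September 2038 and 18 July 2040.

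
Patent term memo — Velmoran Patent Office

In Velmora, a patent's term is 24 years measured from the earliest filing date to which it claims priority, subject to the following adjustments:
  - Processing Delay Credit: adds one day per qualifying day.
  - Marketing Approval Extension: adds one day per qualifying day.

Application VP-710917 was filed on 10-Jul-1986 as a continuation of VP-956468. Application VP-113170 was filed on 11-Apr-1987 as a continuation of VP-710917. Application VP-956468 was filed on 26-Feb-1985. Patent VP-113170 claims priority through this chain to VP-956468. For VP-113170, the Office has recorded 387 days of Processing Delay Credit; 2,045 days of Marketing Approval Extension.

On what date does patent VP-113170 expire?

Earliest priority filing: 26 February 1985.
Base term: 26 February 1985 + 24 years → 26 February 2009.
Processing Delay Credit: +387 days → 20 March 2010.
Marketing Approval Extension: +2045 days → 25 October 2015.

October 25, 2015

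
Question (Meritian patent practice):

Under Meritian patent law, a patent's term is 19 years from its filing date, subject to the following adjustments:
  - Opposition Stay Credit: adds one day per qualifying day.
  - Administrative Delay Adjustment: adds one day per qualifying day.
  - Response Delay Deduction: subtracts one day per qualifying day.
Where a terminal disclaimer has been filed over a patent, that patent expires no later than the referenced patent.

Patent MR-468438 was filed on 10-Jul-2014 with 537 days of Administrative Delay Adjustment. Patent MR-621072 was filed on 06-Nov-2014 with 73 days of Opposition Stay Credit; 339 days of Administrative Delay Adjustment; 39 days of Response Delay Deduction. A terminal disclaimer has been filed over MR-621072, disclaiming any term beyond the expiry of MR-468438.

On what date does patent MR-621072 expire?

Natural term of MR-621072:
  Base: filing + 19 years → 6 November 2033.
  Opposition Stay Credit: +73 days → 18 January 2034.
  Administrative Delay Adjustment: +339 days → 23 December 2034.
  Response Delay Deduction: −39 days → 14 November 2034.
Expiry of referenced patent MR-468438:
  Base: filing + 19 years → 10 July 2033.
  Administrative Delay Adjustment: +537 days → 29 December 2034.
Terminal disclaimer: MR-621072 expires on the earlier of 14 November 2034 and 29 December 2034.

November 14, 2034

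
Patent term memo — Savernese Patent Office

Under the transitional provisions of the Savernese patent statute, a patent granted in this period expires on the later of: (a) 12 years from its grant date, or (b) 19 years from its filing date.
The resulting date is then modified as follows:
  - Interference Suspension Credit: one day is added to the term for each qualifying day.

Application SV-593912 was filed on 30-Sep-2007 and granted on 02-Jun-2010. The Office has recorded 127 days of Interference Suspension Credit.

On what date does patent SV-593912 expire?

2027-02-04

(a) grant + 12 years → 2 June 2022.
(b) filing + 19 years → 30 September 2026.
Later of the two: 30 September 2026.
Interference Suspension Credit: +127 days → 4 February 2027.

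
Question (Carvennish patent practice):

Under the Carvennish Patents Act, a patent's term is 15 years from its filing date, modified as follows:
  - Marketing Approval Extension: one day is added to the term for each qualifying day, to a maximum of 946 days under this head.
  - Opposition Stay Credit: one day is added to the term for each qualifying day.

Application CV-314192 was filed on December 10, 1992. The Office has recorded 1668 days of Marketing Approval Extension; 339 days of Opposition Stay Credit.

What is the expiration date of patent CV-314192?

June 17, 2011

Base term: filing date + 15 years → 10 December 2007.
Marketing Approval Extension: 1668 days claimed exceeds the 946-day cap, so +946 days → 13 July 2010.
Opposition Stay Credit: +339 days → 17 June 2011.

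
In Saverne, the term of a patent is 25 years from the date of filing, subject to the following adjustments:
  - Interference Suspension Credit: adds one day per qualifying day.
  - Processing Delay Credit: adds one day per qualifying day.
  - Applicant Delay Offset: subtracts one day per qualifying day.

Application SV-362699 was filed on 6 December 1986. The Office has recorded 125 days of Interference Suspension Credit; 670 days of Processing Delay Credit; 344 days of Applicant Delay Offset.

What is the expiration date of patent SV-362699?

2013-03-01

Base term: filing date + 25 years → 6 December 2011.
Interference Suspension Credit: +125 days → 9 April 2012.
Processing Delay Credit: +670 days → 8 February 2014.
Applicant Delay Offset: −344 days → 1 March 2013.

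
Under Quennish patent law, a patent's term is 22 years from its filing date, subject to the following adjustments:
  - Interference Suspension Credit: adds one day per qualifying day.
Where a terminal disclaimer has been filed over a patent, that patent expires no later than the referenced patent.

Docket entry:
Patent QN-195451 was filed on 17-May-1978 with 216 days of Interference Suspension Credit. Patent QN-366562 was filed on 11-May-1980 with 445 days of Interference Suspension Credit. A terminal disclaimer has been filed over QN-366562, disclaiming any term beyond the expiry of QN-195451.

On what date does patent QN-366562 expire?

Natural term of QN-366562:
  Base: filing + 22 years → 11 May 2002.
  Interference Suspension Credit: +445 days → 30 July 2003.
Expiry of referenced patent QN-195451:
  Base: filing + 22 years → 17 May 2000.
  Interference Suspension Credit: +216 days → 19 December 2000.
Terminal disclaimer: QN-366562 expires on the earlier of 30 July 2003 and 19 December 2000.

2000-12-19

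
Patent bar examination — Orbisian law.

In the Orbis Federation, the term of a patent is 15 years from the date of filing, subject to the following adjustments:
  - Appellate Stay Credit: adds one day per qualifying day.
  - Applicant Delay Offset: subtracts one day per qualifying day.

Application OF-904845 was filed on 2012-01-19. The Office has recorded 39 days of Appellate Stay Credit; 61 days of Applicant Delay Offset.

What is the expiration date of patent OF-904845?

2026-12-28

Base term: filing date + 15 years → 19 January 2027.
Appellate Stay Credit: +39 days → 27 February 2027.
Applicant Delay Offset: −61 days → 28 December 2026.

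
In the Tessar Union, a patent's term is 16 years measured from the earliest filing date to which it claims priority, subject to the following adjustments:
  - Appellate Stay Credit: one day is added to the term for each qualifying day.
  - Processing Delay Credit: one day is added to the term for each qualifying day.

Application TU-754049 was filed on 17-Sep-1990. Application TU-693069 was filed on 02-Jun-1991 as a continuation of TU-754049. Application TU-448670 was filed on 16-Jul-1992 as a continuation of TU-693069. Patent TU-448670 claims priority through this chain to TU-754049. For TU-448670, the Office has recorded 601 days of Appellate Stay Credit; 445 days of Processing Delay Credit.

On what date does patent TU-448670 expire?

July 29, 2009

Earliest priority filing: 17 September 1990.
Base term: 17 September 1990 + 16 years → 17 September 2006.
Appellate Stay Credit: +601 days → 10 May 2008.
Processing Delay Credit: +445 days → 29 July 2009.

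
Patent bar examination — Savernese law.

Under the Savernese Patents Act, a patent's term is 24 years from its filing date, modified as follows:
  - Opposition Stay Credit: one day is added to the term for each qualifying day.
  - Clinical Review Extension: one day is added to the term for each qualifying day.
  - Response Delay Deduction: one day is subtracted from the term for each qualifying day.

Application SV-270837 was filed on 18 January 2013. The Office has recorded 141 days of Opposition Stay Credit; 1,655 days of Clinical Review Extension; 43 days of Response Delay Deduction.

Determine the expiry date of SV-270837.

Base term: filing date + 24 years → 18 January 2037.
Opposition Stay Credit: +141 days → 8 June 2037.
Clinical Review Extension: +1655 days → 19 December 2041.
Response Delay Deduction: −43 days → 6 November 2041.

November 6, 2041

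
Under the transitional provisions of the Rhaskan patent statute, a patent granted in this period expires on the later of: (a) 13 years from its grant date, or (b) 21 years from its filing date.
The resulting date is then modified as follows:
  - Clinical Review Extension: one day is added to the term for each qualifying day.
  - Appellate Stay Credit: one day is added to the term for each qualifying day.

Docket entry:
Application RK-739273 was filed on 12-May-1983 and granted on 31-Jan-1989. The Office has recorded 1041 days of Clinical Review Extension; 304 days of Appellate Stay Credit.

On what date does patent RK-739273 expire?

2008-01-17

(a) grant + 13 years → 31 January 2002.
(b) filing + 21 years → 12 May 2004.
Later of the two: 12 May 2004.
Clinical Review Extension: +1041 days → 19 March 2007.
Appellate Stay Credit: +304 days → 17 January 2008.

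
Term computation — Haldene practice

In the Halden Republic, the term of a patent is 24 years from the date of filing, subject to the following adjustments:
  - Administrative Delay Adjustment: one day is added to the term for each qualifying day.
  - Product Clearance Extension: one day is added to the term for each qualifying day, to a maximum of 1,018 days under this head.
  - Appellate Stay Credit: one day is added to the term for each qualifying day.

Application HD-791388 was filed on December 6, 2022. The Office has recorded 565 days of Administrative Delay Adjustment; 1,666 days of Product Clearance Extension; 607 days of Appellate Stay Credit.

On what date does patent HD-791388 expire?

2052-12-04

Base term: filing date + 24 years → 6 December 2046.
Administrative Delay Adjustment: +565 days → 23 June 2048.
Product Clearance Extension: 1666 days claimed exceeds the 1018-day cap, so +1018 days → 7 April 2051.
Appellate Stay Credit: +607 days → 4 December 2052.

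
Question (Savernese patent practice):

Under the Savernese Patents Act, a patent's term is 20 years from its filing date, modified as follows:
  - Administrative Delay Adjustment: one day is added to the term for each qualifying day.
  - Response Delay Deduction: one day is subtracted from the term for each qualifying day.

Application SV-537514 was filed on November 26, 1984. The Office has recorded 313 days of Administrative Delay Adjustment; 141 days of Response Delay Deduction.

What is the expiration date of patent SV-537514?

May 17, 2005

Base term: filing date + 20 years → 26 November 2004.
Administrative Delay Adjustment: +313 days → 5 October 2005.
Response Delay Deduction: −141 days → 17 May 2005.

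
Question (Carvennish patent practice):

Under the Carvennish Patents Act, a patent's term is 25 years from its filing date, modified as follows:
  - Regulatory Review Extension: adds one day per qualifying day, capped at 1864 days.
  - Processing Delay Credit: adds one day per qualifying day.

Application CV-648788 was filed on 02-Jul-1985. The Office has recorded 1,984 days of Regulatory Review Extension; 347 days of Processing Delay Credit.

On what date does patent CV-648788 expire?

2016-07-21

Base term: filing date + 25 years → 2 July 2010.
Regulatory Review Extension: 1984 days claimed exceeds the 1864-day cap, so +1864 days → 9 August 2015.
Processing Delay Credit: +347 days → 21 July 2016.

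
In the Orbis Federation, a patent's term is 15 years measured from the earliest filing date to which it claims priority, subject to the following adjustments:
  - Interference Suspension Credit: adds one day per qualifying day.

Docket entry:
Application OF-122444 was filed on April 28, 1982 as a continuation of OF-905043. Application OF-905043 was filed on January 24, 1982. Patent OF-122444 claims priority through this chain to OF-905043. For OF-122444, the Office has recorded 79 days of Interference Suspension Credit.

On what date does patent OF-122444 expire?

Earliest priority filing: 24 January 1982.
Base term: 24 January 1982 + 15 years → 24 January 1997.
Interference Suspension Credit: +79 days → 13 April 1997.

1997-04-13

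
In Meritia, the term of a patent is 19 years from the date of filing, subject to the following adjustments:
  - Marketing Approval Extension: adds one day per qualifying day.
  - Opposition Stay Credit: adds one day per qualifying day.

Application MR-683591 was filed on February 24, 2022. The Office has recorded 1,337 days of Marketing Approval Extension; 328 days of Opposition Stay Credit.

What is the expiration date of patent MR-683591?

Base term: filing date + 19 years → 24 February 2041.
Marketing Approval Extension: +1337 days → 23 October 2044.
Opposition Stay Credit: +328 days → 16 September 2045.

September 16, 2045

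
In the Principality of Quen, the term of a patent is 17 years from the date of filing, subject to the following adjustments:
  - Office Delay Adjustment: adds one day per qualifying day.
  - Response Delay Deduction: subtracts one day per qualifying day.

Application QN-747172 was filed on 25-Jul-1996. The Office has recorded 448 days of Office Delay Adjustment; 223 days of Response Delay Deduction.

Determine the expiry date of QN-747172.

2014-03-07

Base term: filing date + 17 years → 25 July 2013.
Office Delay Adjustment: +448 days → 16 October 2014.
Response Delay Deduction: −223 days → 7 March 2014.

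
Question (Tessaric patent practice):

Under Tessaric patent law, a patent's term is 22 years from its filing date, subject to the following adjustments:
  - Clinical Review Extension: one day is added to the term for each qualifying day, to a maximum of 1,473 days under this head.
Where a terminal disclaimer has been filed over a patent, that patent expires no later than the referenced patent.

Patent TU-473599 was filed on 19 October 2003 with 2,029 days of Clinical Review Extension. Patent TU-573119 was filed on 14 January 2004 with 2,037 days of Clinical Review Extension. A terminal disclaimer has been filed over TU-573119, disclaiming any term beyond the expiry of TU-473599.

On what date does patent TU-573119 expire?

Natural term of TU-573119:
  Base: filing + 22 years → 14 January 2026.
  Clinical Review Extension: 2037 days claimed exceeds the 1473-day cap, so +1473 days → 26 January 2030.
Expiry of referenced patent TU-473599:
  Base: filing + 22 years → 19 October 2025.
  Clinical Review Extension: 2029 days claimed exceeds the 1473-day cap, so +1473 days → 31 October 2029.
Terminal disclaimer: TU-573119 expires on the earlier of 26 January 2030 and 31 October 2029.

2029-10-31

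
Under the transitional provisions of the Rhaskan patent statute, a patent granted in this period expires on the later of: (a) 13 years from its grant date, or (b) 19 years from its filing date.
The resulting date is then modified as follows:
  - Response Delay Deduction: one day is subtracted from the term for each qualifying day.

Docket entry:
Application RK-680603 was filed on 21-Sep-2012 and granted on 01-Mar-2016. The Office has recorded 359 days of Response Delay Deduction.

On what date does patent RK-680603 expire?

(a) grant + 13 years → 1 March 2029.
(b) filing + 19 years → 21 September 2031.
Later of the two: 21 September 2031.
Response Delay Deduction: −359 days → 27 September 2030.

2030-09-27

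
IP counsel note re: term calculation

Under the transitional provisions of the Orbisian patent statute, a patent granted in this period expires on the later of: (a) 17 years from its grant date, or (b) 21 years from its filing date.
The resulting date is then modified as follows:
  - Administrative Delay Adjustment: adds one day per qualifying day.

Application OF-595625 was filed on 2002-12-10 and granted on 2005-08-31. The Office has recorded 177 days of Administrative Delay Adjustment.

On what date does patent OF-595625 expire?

(a) grant + 17 years → 31 August 2022.
(b) filing + 21 years → 10 December 2023.
Later of the two: 10 December 2023.
Administrative Delay Adjustment: +177 days → 4 June 2024.

June 4, 2024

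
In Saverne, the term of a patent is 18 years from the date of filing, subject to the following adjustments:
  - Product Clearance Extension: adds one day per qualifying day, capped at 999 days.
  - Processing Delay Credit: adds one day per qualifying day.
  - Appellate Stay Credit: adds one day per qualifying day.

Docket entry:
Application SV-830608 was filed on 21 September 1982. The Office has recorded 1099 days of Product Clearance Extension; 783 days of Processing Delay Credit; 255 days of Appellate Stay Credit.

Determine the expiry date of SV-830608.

Base term: filing date + 18 years → 21 September 2000.
Product Clearance Extension: 1099 days claimed exceeds the 999-day cap, so +999 days → 17 June 2003.
Processing Delay Credit: +783 days → 8 August 2005.
Appellate Stay Credit: +255 days → 20 April 2006.

2006-04-20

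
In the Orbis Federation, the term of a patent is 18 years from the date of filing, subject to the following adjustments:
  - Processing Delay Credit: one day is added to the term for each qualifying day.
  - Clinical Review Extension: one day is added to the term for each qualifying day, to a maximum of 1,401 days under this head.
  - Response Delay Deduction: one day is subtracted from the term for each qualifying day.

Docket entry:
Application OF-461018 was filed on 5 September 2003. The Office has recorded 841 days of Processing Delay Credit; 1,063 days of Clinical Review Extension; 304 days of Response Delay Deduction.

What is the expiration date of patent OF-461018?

Base term: filing date + 18 years → 5 September 2021.
Processing Delay Credit: +841 days → 25 December 2023.
Clinical Review Extension: 1063 days (within the 1401-day cap) → +1063 days → 22 November 2026.
Response Delay Deduction: −304 days → 22 January 2026.

January 22, 2026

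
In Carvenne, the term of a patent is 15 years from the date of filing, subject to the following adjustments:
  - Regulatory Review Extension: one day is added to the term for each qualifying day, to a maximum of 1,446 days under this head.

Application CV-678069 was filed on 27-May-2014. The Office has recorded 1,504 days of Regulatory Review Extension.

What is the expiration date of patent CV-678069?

2033-05-12

Base term: filing date + 15 years → 27 May 2029.
Regulatory Review Extension: 1504 days claimed exceeds the 1446-day cap, so +1446 days → 12 May 2033.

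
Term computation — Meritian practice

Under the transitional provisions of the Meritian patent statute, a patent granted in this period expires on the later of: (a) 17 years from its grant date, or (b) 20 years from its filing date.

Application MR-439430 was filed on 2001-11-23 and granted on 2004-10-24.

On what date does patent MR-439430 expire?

(a) grant + 17 years → 24 October 2021.
(b) filing + 20 years → 23 November 2021.
Later of the two: 23 November 2021.

2021-11-23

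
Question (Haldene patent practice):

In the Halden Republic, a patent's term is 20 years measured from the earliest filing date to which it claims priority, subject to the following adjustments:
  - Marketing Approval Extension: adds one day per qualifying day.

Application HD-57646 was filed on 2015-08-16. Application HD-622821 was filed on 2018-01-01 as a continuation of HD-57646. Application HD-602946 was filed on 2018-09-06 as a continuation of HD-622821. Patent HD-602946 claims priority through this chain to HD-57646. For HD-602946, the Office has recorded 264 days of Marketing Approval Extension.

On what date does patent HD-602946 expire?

May 6, 2036

Earliest priority filing: 16 August 2015.
Base term: 16 August 2015 + 20 years → 16 August 2035.
Marketing Approval Extension: +264 days → 6 May 2036.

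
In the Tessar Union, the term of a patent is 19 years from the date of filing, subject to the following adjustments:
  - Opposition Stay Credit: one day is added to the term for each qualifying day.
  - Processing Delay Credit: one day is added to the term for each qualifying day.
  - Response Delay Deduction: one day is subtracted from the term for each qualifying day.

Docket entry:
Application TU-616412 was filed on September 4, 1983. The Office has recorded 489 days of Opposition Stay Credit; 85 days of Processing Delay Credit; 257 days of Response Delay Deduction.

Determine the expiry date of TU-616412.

July 18, 2003

Base term: filing date + 19 years → 4 September 2002.
Opposition Stay Credit: +489 days → 6 January 2004.
Processing Delay Credit: +85 days → 31 March 2004.
Response Delay Deduction: −257 days → 18 July 2003.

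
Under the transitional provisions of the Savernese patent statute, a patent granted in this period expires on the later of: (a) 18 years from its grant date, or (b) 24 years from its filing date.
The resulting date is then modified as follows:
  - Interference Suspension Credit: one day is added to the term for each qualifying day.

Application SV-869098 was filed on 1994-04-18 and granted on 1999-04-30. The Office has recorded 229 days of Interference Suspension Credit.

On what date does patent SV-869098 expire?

December 3, 2018

(a) grant + 18 years → 30 April 2017.
(b) filing + 24 years → 18 April 2018.
Later of the two: 18 April 2018.
Interference Suspension Credit: +229 days → 3 December 2018.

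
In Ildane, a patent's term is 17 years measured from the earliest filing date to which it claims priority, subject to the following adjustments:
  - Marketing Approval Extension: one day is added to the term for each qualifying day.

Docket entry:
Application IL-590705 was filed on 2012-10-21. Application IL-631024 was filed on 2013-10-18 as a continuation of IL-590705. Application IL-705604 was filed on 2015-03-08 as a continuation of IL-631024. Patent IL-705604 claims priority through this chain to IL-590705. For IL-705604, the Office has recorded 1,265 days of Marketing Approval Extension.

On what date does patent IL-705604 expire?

2033-04-08

Earliest priority filing: 21 October 2012.
Base term: 21 October 2012 + 17 years → 21 October 2029.
Marketing Approval Extension: +1265 days → 8 April 2033.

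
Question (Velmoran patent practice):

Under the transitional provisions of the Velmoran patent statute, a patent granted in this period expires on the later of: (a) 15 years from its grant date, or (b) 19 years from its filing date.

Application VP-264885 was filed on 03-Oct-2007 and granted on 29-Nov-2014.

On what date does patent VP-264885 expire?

(a) grant + 15 years → 29 November 2029.
(b) filing + 19 years → 3 October 2026.
Later of the two: 29 November 2029.

2029-11-29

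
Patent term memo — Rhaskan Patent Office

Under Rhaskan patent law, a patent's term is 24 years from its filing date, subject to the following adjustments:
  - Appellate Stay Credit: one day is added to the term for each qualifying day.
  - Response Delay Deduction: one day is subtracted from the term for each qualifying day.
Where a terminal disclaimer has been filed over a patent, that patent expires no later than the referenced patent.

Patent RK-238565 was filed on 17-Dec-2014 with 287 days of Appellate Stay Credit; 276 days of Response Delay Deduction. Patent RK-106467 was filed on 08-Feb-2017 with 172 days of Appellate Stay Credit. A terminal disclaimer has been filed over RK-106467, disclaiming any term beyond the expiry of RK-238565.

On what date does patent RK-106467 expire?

2038-12-28

Natural term of RK-106467:
  Base: filing + 24 years → 8 February 2041.
  Appellate Stay Credit: +172 days → 30 July 2041.
Expiry of referenced patent RK-238565:
  Base: filing + 24 years → 17 December 2038.
  Appellate Stay Credit: +287 days → 30 September 2039.
  Response Delay Deduction: −276 days → 28 December 2038.
Terminal disclaimer: RK-106467 expires on the earlier of 30 July 2041 and 28 December 2038.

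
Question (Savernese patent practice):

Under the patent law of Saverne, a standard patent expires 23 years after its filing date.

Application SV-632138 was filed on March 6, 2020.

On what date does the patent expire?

Filing date + 23 years → 6 March 2043.

2043-03-06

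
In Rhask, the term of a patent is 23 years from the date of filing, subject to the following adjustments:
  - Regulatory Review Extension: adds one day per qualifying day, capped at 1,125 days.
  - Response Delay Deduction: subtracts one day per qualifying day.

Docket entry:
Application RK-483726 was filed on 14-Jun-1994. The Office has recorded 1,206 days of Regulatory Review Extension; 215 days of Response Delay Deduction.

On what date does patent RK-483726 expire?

2019-12-11

Base term: filing date + 23 years → 14 June 2017.
Regulatory Review Extension: 1206 days claimed exceeds the 1125-day cap, so +1125 days → 13 July 2020.
Response Delay Deduction: −215 days → 11 December 2019.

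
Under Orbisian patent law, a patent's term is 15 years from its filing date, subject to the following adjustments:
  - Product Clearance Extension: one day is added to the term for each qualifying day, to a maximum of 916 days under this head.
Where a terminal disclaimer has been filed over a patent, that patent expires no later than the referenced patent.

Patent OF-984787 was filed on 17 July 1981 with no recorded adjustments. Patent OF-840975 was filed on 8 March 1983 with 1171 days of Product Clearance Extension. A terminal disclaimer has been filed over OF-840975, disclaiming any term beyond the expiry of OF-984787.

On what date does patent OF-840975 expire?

Natural term of OF-840975:
  Base: filing + 15 years → 8 March 1998.
  Product Clearance Extension: 1171 days claimed exceeds the 916-day cap, so +916 days → 9 September 2000.
Expiry of referenced patent OF-984787:
  Base: filing + 15 years → 17 July 1996.
Terminal disclaimer: OF-840975 expires on the earlier of 9 September 2000 and 17 July 1996.

July 17, 1996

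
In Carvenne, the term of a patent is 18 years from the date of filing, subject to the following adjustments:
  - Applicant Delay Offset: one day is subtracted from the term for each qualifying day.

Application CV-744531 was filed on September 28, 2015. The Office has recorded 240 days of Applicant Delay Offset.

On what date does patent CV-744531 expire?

Base term: filing date + 18 years → 28 September 2033.
Applicant Delay Offset: −240 days → 31 January 2033.

January 31, 2033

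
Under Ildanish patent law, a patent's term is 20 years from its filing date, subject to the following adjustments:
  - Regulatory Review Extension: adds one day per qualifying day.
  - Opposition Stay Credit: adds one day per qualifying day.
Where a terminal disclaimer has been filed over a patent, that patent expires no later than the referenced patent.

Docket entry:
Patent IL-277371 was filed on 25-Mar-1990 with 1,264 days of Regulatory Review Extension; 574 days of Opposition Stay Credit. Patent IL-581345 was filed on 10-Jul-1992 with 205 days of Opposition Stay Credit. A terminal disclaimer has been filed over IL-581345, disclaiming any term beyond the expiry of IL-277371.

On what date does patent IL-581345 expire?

Natural term of IL-581345:
  Base: filing + 20 years → 10 July 2012.
  Opposition Stay Credit: +205 days → 31 January 2013.
Expiry of referenced patent IL-277371:
  Base: filing + 20 years → 25 March 2010.
  Regulatory Review Extension: +1264 days → 9 September 2013.
  Opposition Stay Credit: +574 days → 6 April 2015.
Terminal disclaimer: IL-581345 expires on the earlier of 31 January 2013 and 6 April 2015.

2013-01-31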